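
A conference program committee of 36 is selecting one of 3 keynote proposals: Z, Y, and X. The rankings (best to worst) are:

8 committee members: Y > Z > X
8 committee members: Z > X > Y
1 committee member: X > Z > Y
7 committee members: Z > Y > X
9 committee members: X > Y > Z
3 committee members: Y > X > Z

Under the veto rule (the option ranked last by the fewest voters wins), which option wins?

Y

Last-place votes: Z 12, Y 9, X 15.
Y is ranked last by the fewest voters, so Y wins.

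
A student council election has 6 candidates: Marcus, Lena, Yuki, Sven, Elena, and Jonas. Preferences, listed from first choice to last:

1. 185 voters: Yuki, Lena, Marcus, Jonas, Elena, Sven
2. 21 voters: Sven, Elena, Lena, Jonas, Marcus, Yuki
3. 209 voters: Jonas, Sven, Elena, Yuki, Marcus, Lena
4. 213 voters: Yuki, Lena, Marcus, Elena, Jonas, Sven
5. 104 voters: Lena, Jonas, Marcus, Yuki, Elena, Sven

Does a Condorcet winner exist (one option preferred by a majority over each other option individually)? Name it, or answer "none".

Yuki vs Marcus: 607–125 for Yuki.
Yuki vs Lena: 607–125 for Yuki.
Yuki vs Sven: 502–230 for Yuki.
Yuki vs Elena: 502–230 for Yuki.
Yuki vs Jonas: 398–334 for Yuki.
Yuki beats every other option head-to-head.

Yuki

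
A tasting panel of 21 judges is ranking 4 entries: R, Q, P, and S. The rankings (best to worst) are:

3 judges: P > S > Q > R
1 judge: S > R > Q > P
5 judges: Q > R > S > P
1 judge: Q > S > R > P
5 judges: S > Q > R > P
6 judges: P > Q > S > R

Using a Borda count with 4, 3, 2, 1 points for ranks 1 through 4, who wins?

Q

R: 3·1 + 1·3 + 5·3 + 1·2 + 5·2 + 6·1 = 39
Q: 3·2 + 1·2 + 5·4 + 1·4 + 5·3 + 6·3 = 65
P: 3·4 + 1·1 + 5·1 + 1·1 + 5·1 + 6·4 = 48
S: 3·3 + 1·4 + 5·2 + 1·3 + 5·4 + 6·2 = 58
Q has the highest Borda score (65).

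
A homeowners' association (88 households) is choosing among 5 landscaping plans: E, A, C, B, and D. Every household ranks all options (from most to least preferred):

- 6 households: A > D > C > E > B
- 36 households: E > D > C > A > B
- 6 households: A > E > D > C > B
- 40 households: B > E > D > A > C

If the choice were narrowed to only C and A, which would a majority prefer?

Voters preferring C to A: 36; preferring A to C: 52.
A wins the head-to-head.

A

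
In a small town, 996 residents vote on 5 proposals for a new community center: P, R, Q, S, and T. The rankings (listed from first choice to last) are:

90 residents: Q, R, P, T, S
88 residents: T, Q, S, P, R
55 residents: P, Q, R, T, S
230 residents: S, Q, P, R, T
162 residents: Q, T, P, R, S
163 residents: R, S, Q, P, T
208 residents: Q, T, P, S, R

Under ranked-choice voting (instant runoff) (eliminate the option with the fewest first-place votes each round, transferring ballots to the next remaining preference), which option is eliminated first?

Round 1: P 55, R 163, Q 460, S 230, T 88. Eliminate P.

P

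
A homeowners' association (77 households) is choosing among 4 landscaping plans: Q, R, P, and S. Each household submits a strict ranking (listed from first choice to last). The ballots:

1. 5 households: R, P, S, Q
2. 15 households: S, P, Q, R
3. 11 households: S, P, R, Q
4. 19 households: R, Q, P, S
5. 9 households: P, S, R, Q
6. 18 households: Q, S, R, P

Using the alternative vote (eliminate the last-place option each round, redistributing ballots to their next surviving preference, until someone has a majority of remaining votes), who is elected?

S

Round 1: Q 18, R 24, P 9, S 26. Eliminate P.
Round 2: Q 18, R 24, S 35. Eliminate Q.
Round 3: R 24, S 53. S has a majority.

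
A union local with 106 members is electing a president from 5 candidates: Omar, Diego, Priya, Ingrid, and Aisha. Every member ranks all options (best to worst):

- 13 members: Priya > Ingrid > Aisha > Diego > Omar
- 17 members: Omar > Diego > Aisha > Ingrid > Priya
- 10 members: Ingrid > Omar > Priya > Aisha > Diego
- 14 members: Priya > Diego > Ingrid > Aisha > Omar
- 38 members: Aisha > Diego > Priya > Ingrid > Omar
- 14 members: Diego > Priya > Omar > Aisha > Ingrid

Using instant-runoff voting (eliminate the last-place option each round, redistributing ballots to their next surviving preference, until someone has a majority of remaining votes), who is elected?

Aisha

Round 1: Omar 17, Diego 14, Priya 27, Ingrid 10, Aisha 38. Eliminate Ingrid.
Round 2: Omar 27, Diego 14, Priya 27, Aisha 38. Eliminate Diego.
Round 3: Omar 27, Priya 41, Aisha 38. Eliminate Omar.
Round 4: Priya 51, Aisha 55. Aisha has a majority.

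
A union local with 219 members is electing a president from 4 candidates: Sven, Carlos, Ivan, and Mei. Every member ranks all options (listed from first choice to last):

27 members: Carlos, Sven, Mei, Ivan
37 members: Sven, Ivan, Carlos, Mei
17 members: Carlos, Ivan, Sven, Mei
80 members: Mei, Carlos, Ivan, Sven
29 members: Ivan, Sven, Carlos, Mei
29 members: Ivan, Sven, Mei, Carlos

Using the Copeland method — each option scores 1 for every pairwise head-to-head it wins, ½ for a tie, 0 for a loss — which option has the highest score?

Carlos

Sven: beats Mei; loses to Carlos and Ivan → score 1.
Carlos: beats Sven, Ivan, and Mei → score 3.
Ivan: beats Sven and Mei; loses to Carlos → score 2.
Mei: loses to Sven, Carlos, and Ivan → score 0.
Carlos has the best pairwise record.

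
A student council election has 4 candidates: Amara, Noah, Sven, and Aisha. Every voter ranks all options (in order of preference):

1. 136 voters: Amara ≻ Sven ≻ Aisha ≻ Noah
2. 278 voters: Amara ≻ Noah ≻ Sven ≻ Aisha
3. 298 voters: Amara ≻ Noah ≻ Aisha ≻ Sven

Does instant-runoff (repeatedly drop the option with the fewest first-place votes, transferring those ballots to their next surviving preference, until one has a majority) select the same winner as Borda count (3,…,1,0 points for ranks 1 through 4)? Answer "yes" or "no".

yes

Instant-runoff — R1 Amara 712, Noah 0, Sven 0, Aisha 0 (Amara winner). Winner: Amara.
Borda — scores: Amara 2136, Noah 1152, Sven 550, Aisha 434. Winner: Amara.
The two methods agree.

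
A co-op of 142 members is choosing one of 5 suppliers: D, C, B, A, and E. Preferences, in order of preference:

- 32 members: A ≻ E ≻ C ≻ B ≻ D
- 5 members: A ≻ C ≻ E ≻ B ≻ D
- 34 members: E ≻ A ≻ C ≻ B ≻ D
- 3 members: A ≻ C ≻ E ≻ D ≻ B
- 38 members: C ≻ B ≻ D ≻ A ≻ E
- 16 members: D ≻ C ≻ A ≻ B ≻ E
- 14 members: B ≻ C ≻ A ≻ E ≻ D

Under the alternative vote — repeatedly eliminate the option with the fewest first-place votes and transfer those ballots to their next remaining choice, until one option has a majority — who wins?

A

Round 1: D 16, C 38, B 14, A 40, E 34. Eliminate B.
Round 2: D 16, C 52, A 40, E 34. Eliminate D.
Round 3: C 68, A 40, E 34. Eliminate E.
Round 4: C 68, A 74. A has a majority.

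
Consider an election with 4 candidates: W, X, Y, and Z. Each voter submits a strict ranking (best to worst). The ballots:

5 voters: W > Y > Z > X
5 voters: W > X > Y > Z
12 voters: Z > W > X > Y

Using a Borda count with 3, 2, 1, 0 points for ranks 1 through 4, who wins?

W

W: 5·3 + 5·3 + 12·2 = 54
X: 5·0 + 5·2 + 12·1 = 22
Y: 5·2 + 5·1 + 12·0 = 15
Z: 5·1 + 5·0 + 12·3 = 41
W has the highest Borda score (54).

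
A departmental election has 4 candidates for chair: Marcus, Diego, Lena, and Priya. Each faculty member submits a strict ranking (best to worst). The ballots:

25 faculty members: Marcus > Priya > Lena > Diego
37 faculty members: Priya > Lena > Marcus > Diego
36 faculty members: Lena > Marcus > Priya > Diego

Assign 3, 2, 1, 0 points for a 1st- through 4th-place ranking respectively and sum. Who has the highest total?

Lena

Marcus: 25·3 + 37·1 + 36·2 = 184
Diego: 25·0 + 37·0 + 36·0 = 0
Lena: 25·1 + 37·2 + 36·3 = 207
Priya: 25·2 + 37·3 + 36·1 = 197
Lena has the highest Borda score (207).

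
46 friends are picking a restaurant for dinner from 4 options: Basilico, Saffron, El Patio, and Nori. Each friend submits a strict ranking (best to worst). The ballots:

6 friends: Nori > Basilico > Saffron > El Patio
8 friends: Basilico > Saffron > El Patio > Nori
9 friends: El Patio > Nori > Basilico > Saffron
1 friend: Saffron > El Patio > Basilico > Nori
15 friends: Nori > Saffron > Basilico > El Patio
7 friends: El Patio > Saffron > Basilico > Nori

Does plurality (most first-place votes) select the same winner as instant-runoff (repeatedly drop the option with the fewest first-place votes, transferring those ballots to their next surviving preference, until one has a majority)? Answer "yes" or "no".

Plurality — first-place votes: Basilico 8, Saffron 1, El Patio 16, Nori 21. Winner: Nori.
Instant-runoff — R1 Basilico 8, Saffron 1, El Patio 16, Nori 21 (Saffron out); R2 Basilico 8, El Patio 17, Nori 21 (Basilico out); R3 El Patio 25, Nori 21 (El Patio winner). Winner: El Patio.
The two methods disagree.

no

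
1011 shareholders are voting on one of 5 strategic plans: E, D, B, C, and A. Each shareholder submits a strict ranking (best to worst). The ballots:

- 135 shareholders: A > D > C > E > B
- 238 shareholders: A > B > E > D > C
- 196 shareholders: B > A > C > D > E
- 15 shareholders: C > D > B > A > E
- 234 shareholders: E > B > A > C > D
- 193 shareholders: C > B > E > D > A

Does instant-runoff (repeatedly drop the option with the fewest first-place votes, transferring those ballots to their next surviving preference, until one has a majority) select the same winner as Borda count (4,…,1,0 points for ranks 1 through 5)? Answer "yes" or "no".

Instant-runoff — R1 E 234, D 0, B 196, C 208, A 373 (D out); R2 E 234, B 196, C 208, A 373 (B out); R3 E 234, C 208, A 569 (A winner). Winner: A.
Borda — scores: E 1933, D 1077, B 2809, C 1728, A 2563. Winner: B.
The two methods disagree.

no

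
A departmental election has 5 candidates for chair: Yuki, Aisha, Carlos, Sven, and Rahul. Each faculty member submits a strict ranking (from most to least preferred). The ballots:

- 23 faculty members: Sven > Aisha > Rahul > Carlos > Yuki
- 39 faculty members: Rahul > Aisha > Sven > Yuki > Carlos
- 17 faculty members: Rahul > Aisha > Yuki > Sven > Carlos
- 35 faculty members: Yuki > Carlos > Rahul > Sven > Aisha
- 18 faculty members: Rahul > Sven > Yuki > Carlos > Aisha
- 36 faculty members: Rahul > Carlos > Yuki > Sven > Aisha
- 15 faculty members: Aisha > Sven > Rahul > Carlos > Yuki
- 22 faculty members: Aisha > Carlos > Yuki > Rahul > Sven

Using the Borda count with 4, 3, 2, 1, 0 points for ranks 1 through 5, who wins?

Rahul

Yuki: 23·0 + 39·1 + 17·2 + 35·4 + 18·2 + 36·2 + 15·0 + 22·2 = 365
Aisha: 23·3 + 39·3 + 17·3 + 35·0 + 18·0 + 36·0 + 15·4 + 22·4 = 385
Carlos: 23·1 + 39·0 + 17·0 + 35·3 + 18·1 + 36·3 + 15·1 + 22·3 = 335
Sven: 23·4 + 39·2 + 17·1 + 35·1 + 18·3 + 36·1 + 15·3 + 22·0 = 357
Rahul: 23·2 + 39·4 + 17·4 + 35·2 + 18·4 + 36·4 + 15·2 + 22·1 = 608
Rahul has the highest Borda score (608).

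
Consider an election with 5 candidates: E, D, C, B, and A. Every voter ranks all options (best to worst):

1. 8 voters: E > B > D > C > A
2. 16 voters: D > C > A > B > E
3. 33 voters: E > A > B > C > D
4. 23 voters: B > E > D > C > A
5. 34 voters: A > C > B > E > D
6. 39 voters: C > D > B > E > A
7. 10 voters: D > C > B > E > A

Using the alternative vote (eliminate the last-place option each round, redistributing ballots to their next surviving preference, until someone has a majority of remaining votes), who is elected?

C

Round 1: E 41, D 26, C 39, B 23, A 34. Eliminate B.
Round 2: E 64, D 26, C 39, A 34. Eliminate D.
Round 3: E 64, C 65, A 34. Eliminate A.
Round 4: E 64, C 99. C has a majority.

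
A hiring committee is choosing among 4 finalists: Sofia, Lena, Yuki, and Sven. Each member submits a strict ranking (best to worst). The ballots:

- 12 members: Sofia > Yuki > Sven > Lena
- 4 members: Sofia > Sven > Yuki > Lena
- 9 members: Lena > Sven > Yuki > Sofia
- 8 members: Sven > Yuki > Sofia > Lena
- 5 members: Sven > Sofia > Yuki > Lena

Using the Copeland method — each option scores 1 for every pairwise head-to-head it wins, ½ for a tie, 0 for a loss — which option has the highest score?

Sofia: beats Lena and Yuki; loses to Sven → score 2.
Lena: loses to Sofia, Yuki, and Sven → score 0.
Yuki: beats Lena; loses to Sofia and Sven → score 1.
Sven: beats Sofia, Lena, and Yuki → score 3.
Sven has the best pairwise record.

Sven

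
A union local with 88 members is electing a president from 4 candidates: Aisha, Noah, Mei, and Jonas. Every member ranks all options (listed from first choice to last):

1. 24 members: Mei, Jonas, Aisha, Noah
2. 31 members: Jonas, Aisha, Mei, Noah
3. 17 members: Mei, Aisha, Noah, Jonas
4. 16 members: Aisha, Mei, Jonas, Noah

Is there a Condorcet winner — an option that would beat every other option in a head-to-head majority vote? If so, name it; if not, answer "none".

none

Checking pairwise contests:
Jonas beats Aisha 55–33.
Aisha beats Noah 88–0.
Aisha beats Mei 47–41.
Mei beats Jonas 57–31.
Every option loses at least one head-to-head, so there is no Condorcet winner.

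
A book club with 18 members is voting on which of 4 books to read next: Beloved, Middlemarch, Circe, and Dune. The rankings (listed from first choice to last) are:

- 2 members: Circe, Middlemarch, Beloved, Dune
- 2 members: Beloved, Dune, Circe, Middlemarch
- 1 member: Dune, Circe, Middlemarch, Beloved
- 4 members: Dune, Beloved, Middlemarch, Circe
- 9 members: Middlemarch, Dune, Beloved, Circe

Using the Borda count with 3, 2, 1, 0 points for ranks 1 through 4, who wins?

Beloved: 2·1 + 2·3 + 1·0 + 4·2 + 9·1 = 25
Middlemarch: 2·2 + 2·0 + 1·1 + 4·1 + 9·3 = 36
Circe: 2·3 + 2·1 + 1·2 + 4·0 + 9·0 = 10
Dune: 2·0 + 2·2 + 1·3 + 4·3 + 9·2 = 37
Dune has the highest Borda score (37).

Dune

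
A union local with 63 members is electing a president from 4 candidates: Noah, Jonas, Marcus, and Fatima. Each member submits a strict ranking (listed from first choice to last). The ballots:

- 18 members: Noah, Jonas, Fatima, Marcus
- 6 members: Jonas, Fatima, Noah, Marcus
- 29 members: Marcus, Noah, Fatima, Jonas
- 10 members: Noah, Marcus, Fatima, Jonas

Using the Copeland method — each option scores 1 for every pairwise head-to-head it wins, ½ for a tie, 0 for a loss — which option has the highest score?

Noah: beats Jonas, Marcus, and Fatima → score 3.
Jonas: loses to Noah, Marcus, and Fatima → score 0.
Marcus: beats Jonas and Fatima; loses to Noah → score 2.
Fatima: beats Jonas; loses to Noah and Marcus → score 1.
Noah has the best pairwise record.

Noah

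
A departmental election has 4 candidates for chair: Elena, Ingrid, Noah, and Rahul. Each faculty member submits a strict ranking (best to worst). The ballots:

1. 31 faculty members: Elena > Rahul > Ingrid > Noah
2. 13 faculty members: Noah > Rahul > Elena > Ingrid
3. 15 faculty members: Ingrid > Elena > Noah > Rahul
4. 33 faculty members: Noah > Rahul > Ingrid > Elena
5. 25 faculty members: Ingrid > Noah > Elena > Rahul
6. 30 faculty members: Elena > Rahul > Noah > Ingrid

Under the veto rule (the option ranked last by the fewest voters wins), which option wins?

Last-place votes: Elena 33, Ingrid 43, Noah 31, Rahul 40.
Noah is ranked last by the fewest voters, so Noah wins.

Noah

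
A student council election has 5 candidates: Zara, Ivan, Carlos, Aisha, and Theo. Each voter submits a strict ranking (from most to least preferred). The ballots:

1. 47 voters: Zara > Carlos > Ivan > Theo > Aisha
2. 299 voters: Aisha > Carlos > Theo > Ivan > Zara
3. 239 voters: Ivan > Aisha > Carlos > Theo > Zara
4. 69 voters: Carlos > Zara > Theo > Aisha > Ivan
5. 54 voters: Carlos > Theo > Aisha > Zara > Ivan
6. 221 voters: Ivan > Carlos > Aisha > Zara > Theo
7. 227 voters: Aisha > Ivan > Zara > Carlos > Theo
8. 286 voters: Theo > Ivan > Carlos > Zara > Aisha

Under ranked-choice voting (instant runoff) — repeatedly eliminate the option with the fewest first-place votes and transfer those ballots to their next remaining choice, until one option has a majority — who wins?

Round 1: Zara 47, Ivan 460, Carlos 123, Aisha 526, Theo 286. Eliminate Zara.
Round 2: Ivan 460, Carlos 170, Aisha 526, Theo 286. Eliminate Carlos.
Round 3: Ivan 507, Aisha 526, Theo 409. Eliminate Theo.
Round 4: Ivan 793, Aisha 649. Ivan has a majority.

Ivan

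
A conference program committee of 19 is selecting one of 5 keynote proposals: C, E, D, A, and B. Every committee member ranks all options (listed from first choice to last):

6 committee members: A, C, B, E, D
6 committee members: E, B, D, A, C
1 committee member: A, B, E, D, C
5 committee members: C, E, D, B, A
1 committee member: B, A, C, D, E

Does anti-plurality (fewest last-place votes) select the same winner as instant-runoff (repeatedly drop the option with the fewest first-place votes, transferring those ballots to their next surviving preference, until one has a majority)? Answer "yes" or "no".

Anti-plurality — last-place votes: C 7, E 1, D 6, A 5, B 0. Winner: B.
Instant-runoff — R1 C 5, E 6, D 0, A 7, B 1 (D out); R2 C 5, E 6, A 7, B 1 (B out); R3 C 5, E 6, A 8 (C out); R4 E 11, A 8 (E winner). Winner: E.
The two methods disagree.

no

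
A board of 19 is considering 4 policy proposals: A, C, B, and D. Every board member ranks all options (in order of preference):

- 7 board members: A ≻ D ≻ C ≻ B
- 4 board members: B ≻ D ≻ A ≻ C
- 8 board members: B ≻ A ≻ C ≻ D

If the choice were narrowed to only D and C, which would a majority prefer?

D

Voters preferring D to C: 11; preferring C to D: 8.
D wins the head-to-head.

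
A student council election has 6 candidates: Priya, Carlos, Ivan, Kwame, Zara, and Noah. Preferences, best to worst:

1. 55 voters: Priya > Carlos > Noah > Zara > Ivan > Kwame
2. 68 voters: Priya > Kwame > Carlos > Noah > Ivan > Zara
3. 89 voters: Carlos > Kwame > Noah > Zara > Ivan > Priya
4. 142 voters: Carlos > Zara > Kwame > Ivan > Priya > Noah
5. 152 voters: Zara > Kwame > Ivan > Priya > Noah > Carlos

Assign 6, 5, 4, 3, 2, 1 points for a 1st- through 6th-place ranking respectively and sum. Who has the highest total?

Kwame

Priya: 55·6 + 68·6 + 89·1 + 142·2 + 152·3 = 1567
Carlos: 55·5 + 68·4 + 89·6 + 142·6 + 152·1 = 2085
Ivan: 55·2 + 68·2 + 89·2 + 142·3 + 152·4 = 1458
Kwame: 55·1 + 68·5 + 89·5 + 142·4 + 152·5 = 2168
Zara: 55·3 + 68·1 + 89·3 + 142·5 + 152·6 = 2122
Noah: 55·4 + 68·3 + 89·4 + 142·1 + 152·2 = 1226
Kwame has the highest Borda score (2168).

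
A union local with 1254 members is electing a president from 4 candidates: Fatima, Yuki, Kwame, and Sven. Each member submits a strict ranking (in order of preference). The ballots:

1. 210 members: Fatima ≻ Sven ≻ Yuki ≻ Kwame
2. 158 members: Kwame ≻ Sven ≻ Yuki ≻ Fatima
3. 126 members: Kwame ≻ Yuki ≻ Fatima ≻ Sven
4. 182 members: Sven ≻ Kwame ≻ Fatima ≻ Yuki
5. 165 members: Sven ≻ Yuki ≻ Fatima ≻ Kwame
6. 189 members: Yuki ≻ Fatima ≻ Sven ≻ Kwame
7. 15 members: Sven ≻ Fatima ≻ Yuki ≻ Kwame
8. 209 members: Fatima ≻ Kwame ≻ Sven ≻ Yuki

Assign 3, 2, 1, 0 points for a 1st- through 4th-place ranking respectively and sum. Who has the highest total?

Sven

Fatima: 210·3 + 158·0 + 126·1 + 182·1 + 165·1 + 189·2 + 15·2 + 209·3 = 2138
Yuki: 210·1 + 158·1 + 126·2 + 182·0 + 165·2 + 189·3 + 15·1 + 209·0 = 1532
Kwame: 210·0 + 158·3 + 126·3 + 182·2 + 165·0 + 189·0 + 15·0 + 209·2 = 1634
Sven: 210·2 + 158·2 + 126·0 + 182·3 + 165·3 + 189·1 + 15·3 + 209·1 = 2220
Sven has the highest Borda score (2220).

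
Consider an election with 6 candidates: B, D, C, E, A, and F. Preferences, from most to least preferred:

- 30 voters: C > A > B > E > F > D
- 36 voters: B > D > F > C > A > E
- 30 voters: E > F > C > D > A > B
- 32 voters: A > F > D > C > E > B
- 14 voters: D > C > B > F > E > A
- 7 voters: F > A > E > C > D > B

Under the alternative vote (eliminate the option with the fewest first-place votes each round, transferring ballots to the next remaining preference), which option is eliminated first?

Round 1: B 36, D 14, C 30, E 30, A 32, F 7. Eliminate F.

F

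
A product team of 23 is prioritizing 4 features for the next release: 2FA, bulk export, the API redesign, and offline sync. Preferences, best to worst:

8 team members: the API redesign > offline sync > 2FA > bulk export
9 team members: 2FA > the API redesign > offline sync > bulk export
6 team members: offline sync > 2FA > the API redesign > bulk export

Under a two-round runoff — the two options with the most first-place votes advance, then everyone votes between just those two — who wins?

Round 1 first-place votes: 2FA 9, bulk export 0, the API redesign 8, offline sync 6.
2FA and the API redesign advance.
Runoff: 2FA is preferred to the API redesign by 15 voters; the API redesign by 8.
2FA wins the runoff.

2FA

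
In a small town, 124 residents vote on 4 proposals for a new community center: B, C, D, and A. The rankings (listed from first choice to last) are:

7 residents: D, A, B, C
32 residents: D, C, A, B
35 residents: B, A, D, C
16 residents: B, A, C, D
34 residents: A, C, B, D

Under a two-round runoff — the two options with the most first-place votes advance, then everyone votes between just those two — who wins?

B

Round 1 first-place votes: B 51, C 0, D 39, A 34.
B and D advance.
Runoff: B is preferred to D by 85 voters; D by 39.
B wins the runoff.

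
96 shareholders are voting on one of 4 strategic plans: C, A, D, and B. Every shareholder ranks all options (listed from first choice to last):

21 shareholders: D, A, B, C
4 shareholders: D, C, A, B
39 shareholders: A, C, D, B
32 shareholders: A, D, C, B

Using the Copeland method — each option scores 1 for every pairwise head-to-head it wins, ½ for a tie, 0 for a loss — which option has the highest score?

C: beats B; loses to A and D → score 1.
A: beats C, D, and B → score 3.
D: beats C and B; loses to A → score 2.
B: loses to C, A, and D → score 0.
A has the best pairwise record.

A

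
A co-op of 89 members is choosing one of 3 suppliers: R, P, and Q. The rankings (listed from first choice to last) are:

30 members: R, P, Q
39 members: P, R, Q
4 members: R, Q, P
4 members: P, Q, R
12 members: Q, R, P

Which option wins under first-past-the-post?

First-place votes: R 34, P 43, Q 12.
P has the most first-place votes.

P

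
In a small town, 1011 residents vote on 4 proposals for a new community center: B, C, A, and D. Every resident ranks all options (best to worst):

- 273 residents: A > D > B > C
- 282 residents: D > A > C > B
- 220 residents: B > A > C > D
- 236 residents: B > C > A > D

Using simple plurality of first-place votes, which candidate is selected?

B

First-place votes: B 456, C 0, A 273, D 282.
B has the most first-place votes.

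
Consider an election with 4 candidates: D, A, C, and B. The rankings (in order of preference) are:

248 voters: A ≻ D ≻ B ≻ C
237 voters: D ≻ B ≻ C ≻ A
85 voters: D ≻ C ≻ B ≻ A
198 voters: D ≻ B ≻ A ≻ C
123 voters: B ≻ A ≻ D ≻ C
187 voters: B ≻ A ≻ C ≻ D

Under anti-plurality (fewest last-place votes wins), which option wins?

B

Last-place votes: D 187, A 322, C 569, B 0.
B is ranked last by the fewest voters, so B wins.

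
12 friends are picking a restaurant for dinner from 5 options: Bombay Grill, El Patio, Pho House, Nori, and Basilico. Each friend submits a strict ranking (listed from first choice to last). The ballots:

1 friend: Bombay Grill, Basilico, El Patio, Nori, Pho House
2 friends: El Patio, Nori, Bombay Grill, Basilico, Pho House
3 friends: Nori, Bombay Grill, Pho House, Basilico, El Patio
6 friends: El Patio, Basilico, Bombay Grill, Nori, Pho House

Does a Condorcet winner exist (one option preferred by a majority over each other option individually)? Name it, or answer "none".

El Patio

El Patio vs Bombay Grill: 8–4 for El Patio.
El Patio vs Pho House: 9–3 for El Patio.
El Patio vs Nori: 9–3 for El Patio.
El Patio vs Basilico: 8–4 for El Patio.
El Patio beats every other option head-to-head.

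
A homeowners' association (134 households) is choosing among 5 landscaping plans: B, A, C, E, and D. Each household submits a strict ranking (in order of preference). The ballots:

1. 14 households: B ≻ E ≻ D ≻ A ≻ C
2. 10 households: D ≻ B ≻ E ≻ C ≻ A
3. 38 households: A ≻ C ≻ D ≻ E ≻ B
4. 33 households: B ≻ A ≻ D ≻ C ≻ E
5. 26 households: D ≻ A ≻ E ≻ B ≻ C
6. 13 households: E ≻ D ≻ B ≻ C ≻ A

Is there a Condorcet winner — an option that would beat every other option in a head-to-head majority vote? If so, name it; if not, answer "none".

Checking pairwise contests:
E beats B 77–57.
B beats A 70–64.
B beats C 96–38.
A beats E 97–37.
A beats D 71–63.
Every option loses at least one head-to-head, so there is no Condorcet winner.

none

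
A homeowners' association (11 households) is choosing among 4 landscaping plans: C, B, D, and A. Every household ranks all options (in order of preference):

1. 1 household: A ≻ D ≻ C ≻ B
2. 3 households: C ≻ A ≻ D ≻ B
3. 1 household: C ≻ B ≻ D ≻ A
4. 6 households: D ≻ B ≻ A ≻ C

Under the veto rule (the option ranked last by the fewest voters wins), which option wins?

D

Last-place votes: C 6, B 4, D 0, A 1.
D is ranked last by the fewest voters, so D wins.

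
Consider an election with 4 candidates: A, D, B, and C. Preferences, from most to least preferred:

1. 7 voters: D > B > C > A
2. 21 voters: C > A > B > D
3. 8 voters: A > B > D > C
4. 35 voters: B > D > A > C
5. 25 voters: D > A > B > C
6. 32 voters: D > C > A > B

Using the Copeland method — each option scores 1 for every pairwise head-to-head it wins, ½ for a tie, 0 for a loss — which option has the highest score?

A: beats B and C; loses to D → score 2.
D: beats A and C; ties B → score 2.5.
B: beats C; ties D; loses to A → score 1.5.
C: loses to A, D, and B → score 0.
D has the best pairwise record.

D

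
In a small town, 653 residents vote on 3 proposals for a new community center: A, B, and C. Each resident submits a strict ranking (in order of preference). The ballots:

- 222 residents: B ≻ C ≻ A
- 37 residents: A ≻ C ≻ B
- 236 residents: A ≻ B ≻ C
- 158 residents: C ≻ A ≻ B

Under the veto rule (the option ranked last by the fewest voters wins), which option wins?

Last-place votes: A 222, B 195, C 236.
B is ranked last by the fewest voters, so B wins.

B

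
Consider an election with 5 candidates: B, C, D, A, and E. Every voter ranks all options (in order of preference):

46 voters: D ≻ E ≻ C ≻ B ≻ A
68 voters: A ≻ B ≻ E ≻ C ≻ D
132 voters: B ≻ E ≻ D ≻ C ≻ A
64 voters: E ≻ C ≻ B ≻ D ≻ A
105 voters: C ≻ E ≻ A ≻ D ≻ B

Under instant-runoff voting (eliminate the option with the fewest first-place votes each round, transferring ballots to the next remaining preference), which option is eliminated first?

Round 1: B 132, C 105, D 46, A 68, E 64. Eliminate D.

D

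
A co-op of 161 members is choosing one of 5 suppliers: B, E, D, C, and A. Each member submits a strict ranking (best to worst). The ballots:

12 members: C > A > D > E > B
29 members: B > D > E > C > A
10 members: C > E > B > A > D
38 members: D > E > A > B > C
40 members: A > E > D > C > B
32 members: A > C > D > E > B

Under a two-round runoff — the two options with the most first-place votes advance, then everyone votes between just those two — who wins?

A

Round 1 first-place votes: B 29, E 0, D 38, C 22, A 72.
A and D advance.
Runoff: A is preferred to D by 94 voters; D by 67.
A wins the runoff.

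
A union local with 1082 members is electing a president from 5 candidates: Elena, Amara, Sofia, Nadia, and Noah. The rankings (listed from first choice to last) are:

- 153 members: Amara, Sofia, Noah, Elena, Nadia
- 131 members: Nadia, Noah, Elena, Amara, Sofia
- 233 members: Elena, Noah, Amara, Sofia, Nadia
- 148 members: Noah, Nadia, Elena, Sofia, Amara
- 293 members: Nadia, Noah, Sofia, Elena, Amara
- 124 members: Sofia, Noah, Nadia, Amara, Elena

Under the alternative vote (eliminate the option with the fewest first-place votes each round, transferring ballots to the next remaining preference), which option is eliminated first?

Round 1: Elena 233, Amara 153, Sofia 124, Nadia 424, Noah 148. Eliminate Sofia.

Sofia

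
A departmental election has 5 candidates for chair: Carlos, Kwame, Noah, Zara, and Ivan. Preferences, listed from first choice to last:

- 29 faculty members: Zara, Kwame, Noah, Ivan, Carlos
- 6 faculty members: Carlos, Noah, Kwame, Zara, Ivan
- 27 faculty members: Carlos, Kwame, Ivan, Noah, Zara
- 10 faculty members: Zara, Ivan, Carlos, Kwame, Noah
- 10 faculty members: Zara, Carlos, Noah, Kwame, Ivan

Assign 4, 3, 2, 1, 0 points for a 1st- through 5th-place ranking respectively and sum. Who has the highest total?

Zara

Carlos: 29·0 + 6·4 + 27·4 + 10·2 + 10·3 = 182
Kwame: 29·3 + 6·2 + 27·3 + 10·1 + 10·1 = 200
Noah: 29·2 + 6·3 + 27·1 + 10·0 + 10·2 = 123
Zara: 29·4 + 6·1 + 27·0 + 10·4 + 10·4 = 202
Ivan: 29·1 + 6·0 + 27·2 + 10·3 + 10·0 = 113
Zara has the highest Borda score (202).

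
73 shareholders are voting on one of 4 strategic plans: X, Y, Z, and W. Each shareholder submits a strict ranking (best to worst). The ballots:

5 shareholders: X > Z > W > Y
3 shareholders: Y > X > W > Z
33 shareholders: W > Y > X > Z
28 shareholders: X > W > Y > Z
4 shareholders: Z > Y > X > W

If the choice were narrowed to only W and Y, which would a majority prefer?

W

Voters preferring W to Y: 66; preferring Y to W: 7.
W wins the head-to-head.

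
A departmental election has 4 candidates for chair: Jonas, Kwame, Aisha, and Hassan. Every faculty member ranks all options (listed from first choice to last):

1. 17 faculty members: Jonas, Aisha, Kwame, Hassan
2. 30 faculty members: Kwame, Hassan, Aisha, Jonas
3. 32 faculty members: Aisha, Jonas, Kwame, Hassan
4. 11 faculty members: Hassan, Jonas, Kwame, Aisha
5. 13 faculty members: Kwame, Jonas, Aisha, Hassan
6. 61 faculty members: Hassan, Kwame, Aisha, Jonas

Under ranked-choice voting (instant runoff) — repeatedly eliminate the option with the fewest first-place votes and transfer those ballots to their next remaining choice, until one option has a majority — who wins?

Round 1: Jonas 17, Kwame 43, Aisha 32, Hassan 72. Eliminate Jonas.
Round 2: Kwame 43, Aisha 49, Hassan 72. Eliminate Kwame.
Round 3: Aisha 62, Hassan 102. Hassan has a majority.

Hassan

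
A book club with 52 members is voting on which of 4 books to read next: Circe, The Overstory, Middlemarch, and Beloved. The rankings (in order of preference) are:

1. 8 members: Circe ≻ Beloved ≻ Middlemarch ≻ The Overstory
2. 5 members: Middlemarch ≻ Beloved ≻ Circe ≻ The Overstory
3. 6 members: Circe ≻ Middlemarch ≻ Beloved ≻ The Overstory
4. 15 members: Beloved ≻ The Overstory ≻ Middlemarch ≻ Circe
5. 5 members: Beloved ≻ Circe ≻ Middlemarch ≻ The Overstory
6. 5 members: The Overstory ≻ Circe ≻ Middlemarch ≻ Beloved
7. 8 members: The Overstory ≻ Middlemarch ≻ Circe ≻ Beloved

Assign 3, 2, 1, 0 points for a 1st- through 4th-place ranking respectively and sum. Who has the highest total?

Beloved

Circe: 8·3 + 5·1 + 6·3 + 15·0 + 5·2 + 5·2 + 8·1 = 75
The Overstory: 8·0 + 5·0 + 6·0 + 15·2 + 5·0 + 5·3 + 8·3 = 69
Middlemarch: 8·1 + 5·3 + 6·2 + 15·1 + 5·1 + 5·1 + 8·2 = 76
Beloved: 8·2 + 5·2 + 6·1 + 15·3 + 5·3 + 5·0 + 8·0 = 92
Beloved has the highest Borda score (92).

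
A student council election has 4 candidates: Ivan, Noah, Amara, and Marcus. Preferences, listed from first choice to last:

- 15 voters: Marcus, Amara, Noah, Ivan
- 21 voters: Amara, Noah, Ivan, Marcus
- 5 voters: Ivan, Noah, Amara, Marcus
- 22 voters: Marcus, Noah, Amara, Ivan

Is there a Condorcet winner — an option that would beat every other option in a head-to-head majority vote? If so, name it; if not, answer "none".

Marcus

Marcus vs Ivan: 37–26 for Marcus.
Marcus vs Noah: 37–26 for Marcus.
Marcus vs Amara: 37–26 for Marcus.
Marcus beats every other option head-to-head.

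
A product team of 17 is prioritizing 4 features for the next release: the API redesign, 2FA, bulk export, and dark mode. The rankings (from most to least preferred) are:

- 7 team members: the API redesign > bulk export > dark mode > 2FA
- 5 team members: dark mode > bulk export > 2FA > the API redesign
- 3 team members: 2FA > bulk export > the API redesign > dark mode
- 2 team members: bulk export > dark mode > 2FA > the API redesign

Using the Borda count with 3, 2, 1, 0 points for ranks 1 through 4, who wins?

the API redesign: 7·3 + 5·0 + 3·1 + 2·0 = 24
2FA: 7·0 + 5·1 + 3·3 + 2·1 = 16
bulk export: 7·2 + 5·2 + 3·2 + 2·3 = 36
dark mode: 7·1 + 5·3 + 3·0 + 2·2 = 26
bulk export has the highest Borda score (36).

bulk export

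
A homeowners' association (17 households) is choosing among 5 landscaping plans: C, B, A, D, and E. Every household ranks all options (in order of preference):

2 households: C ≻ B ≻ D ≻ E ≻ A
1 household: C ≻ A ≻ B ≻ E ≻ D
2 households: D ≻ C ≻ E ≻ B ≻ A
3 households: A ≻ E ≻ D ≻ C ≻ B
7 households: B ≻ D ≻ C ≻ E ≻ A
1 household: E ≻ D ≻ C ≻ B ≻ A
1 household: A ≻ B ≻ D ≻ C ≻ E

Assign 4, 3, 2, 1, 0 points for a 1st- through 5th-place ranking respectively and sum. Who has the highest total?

D

C: 2·4 + 1·4 + 2·3 + 3·1 + 7·2 + 1·2 + 1·1 = 38
B: 2·3 + 1·2 + 2·1 + 3·0 + 7·4 + 1·1 + 1·3 = 42
A: 2·0 + 1·3 + 2·0 + 3·4 + 7·0 + 1·0 + 1·4 = 19
D: 2·2 + 1·0 + 2·4 + 3·2 + 7·3 + 1·3 + 1·2 = 44
E: 2·1 + 1·1 + 2·2 + 3·3 + 7·1 + 1·4 + 1·0 = 27
D has the highest Borda score (44).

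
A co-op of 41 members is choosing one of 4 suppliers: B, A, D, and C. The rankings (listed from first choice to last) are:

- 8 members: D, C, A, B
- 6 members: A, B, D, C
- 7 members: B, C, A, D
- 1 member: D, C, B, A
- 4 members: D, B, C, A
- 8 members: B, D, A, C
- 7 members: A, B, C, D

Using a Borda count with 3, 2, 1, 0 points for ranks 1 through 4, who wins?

B

B: 8·0 + 6·2 + 7·3 + 1·1 + 4·2 + 8·3 + 7·2 = 80
A: 8·1 + 6·3 + 7·1 + 1·0 + 4·0 + 8·1 + 7·3 = 62
D: 8·3 + 6·1 + 7·0 + 1·3 + 4·3 + 8·2 + 7·0 = 61
C: 8·2 + 6·0 + 7·2 + 1·2 + 4·1 + 8·0 + 7·1 = 43
B has the highest Borda score (80).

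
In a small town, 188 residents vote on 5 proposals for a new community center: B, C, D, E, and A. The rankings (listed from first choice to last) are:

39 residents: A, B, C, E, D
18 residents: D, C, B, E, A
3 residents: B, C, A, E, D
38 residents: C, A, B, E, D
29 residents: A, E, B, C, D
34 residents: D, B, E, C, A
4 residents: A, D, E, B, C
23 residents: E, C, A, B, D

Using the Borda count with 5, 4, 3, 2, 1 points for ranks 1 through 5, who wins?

A

B: 39·4 + 18·3 + 3·5 + 38·3 + 29·3 + 34·4 + 4·2 + 23·2 = 616
C: 39·3 + 18·4 + 3·4 + 38·5 + 29·2 + 34·2 + 4·1 + 23·4 = 613
D: 39·1 + 18·5 + 3·1 + 38·1 + 29·1 + 34·5 + 4·4 + 23·1 = 408
E: 39·2 + 18·2 + 3·2 + 38·2 + 29·4 + 34·3 + 4·3 + 23·5 = 541
A: 39·5 + 18·1 + 3·3 + 38·4 + 29·5 + 34·1 + 4·5 + 23·3 = 642
A has the highest Borda score (642).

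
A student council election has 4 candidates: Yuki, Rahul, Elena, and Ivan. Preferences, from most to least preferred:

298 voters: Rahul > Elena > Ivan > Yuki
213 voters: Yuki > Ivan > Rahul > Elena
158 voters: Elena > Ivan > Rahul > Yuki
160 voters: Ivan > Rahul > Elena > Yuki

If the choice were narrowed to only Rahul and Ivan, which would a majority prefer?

Voters preferring Rahul to Ivan: 298; preferring Ivan to Rahul: 531.
Ivan wins the head-to-head.

Ivan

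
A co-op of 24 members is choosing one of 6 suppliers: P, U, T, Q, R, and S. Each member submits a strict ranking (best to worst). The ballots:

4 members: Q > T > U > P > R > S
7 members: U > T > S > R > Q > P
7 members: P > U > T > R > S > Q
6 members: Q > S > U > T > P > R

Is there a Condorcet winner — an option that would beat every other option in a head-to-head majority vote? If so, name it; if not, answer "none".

U

U vs P: 17–7 for U.
U vs T: 20–4 for U.
U vs Q: 14–10 for U.
U vs R: 24–0 for U.
U vs S: 18–6 for U.
U beats every other option head-to-head.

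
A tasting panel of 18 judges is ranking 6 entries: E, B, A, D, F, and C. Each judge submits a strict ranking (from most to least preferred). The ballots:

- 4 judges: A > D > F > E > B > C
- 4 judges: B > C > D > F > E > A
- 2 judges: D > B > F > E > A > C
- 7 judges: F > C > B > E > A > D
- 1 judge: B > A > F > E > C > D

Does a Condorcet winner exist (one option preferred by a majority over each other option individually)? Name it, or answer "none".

Checking pairwise contests:
B beats E 14–4.
F beats B 11–7.
E beats A 13–5.
B beats D 12–6.
D beats F 10–8.
B beats C 11–7.
Every option loses at least one head-to-head, so there is no Condorcet winner.

none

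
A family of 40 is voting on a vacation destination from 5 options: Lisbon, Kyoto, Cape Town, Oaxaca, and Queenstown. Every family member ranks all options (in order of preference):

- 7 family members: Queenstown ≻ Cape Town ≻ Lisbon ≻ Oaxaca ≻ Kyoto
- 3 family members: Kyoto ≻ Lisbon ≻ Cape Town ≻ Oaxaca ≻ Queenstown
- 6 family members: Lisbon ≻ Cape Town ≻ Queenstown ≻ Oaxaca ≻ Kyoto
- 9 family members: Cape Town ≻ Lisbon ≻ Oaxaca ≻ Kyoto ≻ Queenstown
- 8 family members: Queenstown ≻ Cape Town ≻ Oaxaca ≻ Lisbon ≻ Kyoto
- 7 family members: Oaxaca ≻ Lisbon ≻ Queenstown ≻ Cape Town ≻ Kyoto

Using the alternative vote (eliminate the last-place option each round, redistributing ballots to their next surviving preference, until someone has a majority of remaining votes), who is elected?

Lisbon

Round 1: Lisbon 6, Kyoto 3, Cape Town 9, Oaxaca 7, Queenstown 15. Eliminate Kyoto.
Round 2: Lisbon 9, Cape Town 9, Oaxaca 7, Queenstown 15. Eliminate Oaxaca.
Round 3: Lisbon 16, Cape Town 9, Queenstown 15. Eliminate Cape Town.
Round 4: Lisbon 25, Queenstown 15. Lisbon has a majority.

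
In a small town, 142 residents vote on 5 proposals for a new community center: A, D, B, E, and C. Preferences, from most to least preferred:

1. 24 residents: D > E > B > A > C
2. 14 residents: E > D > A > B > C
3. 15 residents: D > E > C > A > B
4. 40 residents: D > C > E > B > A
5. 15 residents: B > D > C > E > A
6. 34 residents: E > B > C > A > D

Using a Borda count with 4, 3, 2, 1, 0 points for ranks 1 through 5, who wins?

E

A: 24·1 + 14·2 + 15·1 + 40·0 + 15·0 + 34·1 = 101
D: 24·4 + 14·3 + 15·4 + 40·4 + 15·3 + 34·0 = 403
B: 24·2 + 14·1 + 15·0 + 40·1 + 15·4 + 34·3 = 264
E: 24·3 + 14·4 + 15·3 + 40·2 + 15·1 + 34·4 = 404
C: 24·0 + 14·0 + 15·2 + 40·3 + 15·2 + 34·2 = 248
E has the highest Borda score (404).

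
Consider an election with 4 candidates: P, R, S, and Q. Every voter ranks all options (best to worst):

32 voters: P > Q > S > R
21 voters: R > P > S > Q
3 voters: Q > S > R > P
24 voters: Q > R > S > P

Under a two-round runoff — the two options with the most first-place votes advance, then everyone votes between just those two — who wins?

Round 1 first-place votes: P 32, R 21, S 0, Q 27.
P and Q advance.
Runoff: P is preferred to Q by 53 voters; Q by 27.
P wins the runoff.

P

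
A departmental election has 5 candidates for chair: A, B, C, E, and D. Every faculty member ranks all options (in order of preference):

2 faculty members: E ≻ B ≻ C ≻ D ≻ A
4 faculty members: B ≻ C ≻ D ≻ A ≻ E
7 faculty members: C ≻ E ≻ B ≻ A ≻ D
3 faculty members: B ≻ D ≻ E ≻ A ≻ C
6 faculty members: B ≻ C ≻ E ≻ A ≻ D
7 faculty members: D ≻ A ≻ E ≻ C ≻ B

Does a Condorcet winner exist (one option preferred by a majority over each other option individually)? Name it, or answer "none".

Checking pairwise contests:
B beats A 22–7.
E beats B 16–13.
B beats C 15–14.
C beats E 17–12.
B beats D 22–7.
Every option loses at least one head-to-head, so there is no Condorcet winner.

none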